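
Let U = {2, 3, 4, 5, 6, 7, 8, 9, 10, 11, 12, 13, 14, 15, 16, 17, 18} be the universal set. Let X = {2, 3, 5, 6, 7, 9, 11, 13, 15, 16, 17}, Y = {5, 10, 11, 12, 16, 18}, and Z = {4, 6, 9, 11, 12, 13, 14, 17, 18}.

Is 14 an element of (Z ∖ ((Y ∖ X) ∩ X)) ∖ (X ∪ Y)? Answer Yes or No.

14 ∉ Y and 14 ∉ X, so 14 ∉ Y ∖ X
14 ∉ (Y ∖ X) and 14 ∉ X, so 14 ∉ (Y ∖ X) ∩ X
14 ∈ Z and 14 ∉ ((Y ∖ X) ∩ X), so 14 ∈ Z ∖ ((Y ∖ X) ∩ X)
14 ∉ X and 14 ∉ Y, so 14 ∉ X ∪ Y
14 ∈ (Z ∖ ((Y ∖ X) ∩ X)) and 14 ∉ (X ∪ Y), so 14 ∈ (Z ∖ ((Y ∖ X) ∩ X)) ∖ (X ∪ Y)

Yes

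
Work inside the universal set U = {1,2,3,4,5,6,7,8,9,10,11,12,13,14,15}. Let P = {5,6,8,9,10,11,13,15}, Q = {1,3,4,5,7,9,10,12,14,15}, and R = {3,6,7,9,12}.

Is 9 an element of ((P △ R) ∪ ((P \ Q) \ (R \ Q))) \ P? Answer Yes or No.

No

9 ∈ P and 9 ∈ R, so 9 ∉ P △ R
9 ∈ P and 9 ∈ Q, so 9 ∉ P \ Q
9 ∈ R and 9 ∈ Q, so 9 ∉ R \ Q
9 ∉ (P \ Q) and 9 ∉ (R \ Q), so 9 ∉ (P \ Q) \ (R \ Q)
9 ∉ (P △ R) and 9 ∉ ((P \ Q) \ (R \ Q)), so 9 ∉ (P △ R) ∪ ((P \ Q) \ (R \ Q))
9 ∉ ((P △ R) ∪ ((P \ Q) \ (R \ Q))) and 9 ∈ P, so 9 ∉ ((P △ R) ∪ ((P \ Q) \ (R \ Q))) \ P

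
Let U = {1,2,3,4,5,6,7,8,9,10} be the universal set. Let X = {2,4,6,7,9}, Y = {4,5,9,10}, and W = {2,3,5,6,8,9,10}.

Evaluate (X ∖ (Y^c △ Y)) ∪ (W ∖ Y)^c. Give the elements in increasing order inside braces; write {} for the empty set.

{1,4,5,7,9,10}

Y^c = {1,2,3,6,7,8}
Y^c △ Y = {1,2,3,4,5,6,7,8,9,10}
X ∖ (Y^c △ Y) = {}
W ∖ Y = {2,3,6,8}
(W ∖ Y)^c = {1,4,5,7,9,10}
(X ∖ (Y^c △ Y)) ∪ (W ∖ Y)^c = {1,4,5,7,9,10}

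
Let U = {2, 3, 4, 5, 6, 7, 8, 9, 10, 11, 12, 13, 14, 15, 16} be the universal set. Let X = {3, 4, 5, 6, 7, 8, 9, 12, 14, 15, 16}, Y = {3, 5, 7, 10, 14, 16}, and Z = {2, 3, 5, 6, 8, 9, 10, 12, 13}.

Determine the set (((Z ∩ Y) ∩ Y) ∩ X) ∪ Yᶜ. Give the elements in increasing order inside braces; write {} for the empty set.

Z ∩ Y = {3, 5, 10}
(Z ∩ Y) ∩ Y = {3, 5, 10}
((Z ∩ Y) ∩ Y) ∩ X = {3, 5}
Yᶜ = {2, 4, 6, 8, 9, 11, 12, 13, 15}
(((Z ∩ Y) ∩ Y) ∩ X) ∪ Yᶜ = {2, 3, 4, 5, 6, 8, 9, 11, 12, 13, 15}

{2, 3, 4, 5, 6, 8, 9, 11, 12, 13, 15}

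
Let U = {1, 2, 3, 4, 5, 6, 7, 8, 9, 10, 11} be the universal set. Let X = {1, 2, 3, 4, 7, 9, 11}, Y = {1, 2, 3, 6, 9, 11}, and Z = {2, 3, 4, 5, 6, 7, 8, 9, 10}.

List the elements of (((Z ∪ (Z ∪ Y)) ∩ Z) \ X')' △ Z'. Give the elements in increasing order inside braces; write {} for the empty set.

{5, 6, 8, 10}

Z ∪ Y = {1, 2, 3, 4, 5, 6, 7, 8, 9, 10, 11}
Z ∪ (Z ∪ Y) = {1, 2, 3, 4, 5, 6, 7, 8, 9, 10, 11}
(Z ∪ (Z ∪ Y)) ∩ Z = {2, 3, 4, 5, 6, 7, 8, 9, 10}
X' = {5, 6, 8, 10}
((Z ∪ (Z ∪ Y)) ∩ Z) \ X' = {2, 3, 4, 7, 9}
(((Z ∪ (Z ∪ Y)) ∩ Z) \ X')' = {1, 5, 6, 8, 10, 11}
Z' = {1, 11}
(((Z ∪ (Z ∪ Y)) ∩ Z) \ X')' △ Z' = {5, 6, 8, 10}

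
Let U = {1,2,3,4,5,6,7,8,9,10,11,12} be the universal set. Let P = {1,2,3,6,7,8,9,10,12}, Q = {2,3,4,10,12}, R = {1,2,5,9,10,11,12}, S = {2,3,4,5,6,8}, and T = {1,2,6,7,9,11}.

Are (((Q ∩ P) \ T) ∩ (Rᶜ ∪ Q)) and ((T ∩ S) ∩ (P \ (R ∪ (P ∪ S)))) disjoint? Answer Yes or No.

Yes

Q ∩ P = {2,3,10,12}
(Q ∩ P) \ T = {3,10,12}
Rᶜ = {3,4,6,7,8}
Rᶜ ∪ Q = {2,3,4,6,7,8,10,12}
((Q ∩ P) \ T) ∩ (Rᶜ ∪ Q) = {3,10,12}
T ∩ S = {2,6}
P ∪ S = {1,2,3,4,5,6,7,8,9,10,12}
R ∪ (P ∪ S) = {1,2,3,4,5,6,7,8,9,10,11,12}
P \ (R ∪ (P ∪ S)) = {}
(T ∩ S) ∩ (P \ (R ∪ (P ∪ S))) = {}
{3,10,12} and {} share no elements.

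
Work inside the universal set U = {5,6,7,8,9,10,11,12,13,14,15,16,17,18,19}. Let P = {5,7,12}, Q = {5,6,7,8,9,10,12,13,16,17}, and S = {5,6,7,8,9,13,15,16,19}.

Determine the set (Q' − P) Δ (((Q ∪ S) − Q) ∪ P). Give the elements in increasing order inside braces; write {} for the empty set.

Q' = {11,14,15,18,19}
Q' − P = {11,14,15,18,19}
Q ∪ S = {5,6,7,8,9,10,12,13,15,16,17,19}
(Q ∪ S) − Q = {15,19}
((Q ∪ S) − Q) ∪ P = {5,7,12,15,19}
(Q' − P) Δ (((Q ∪ S) − Q) ∪ P) = {5,7,11,12,14,18}

{5,7,11,12,14,18}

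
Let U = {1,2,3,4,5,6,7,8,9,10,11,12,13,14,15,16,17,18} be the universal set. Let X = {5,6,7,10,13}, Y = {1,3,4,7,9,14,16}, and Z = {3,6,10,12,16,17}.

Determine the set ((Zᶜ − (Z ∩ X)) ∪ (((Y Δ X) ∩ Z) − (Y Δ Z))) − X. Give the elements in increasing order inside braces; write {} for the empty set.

Zᶜ = {1,2,4,5,7,8,9,11,13,14,15,18}
Z ∩ X = {6,10}
Zᶜ − (Z ∩ X) = {1,2,4,5,7,8,9,11,13,14,15,18}
Y Δ X = {1,3,4,5,6,9,10,13,14,16}
(Y Δ X) ∩ Z = {3,6,10,16}
Y Δ Z = {1,4,6,7,9,10,12,14,17}
((Y Δ X) ∩ Z) − (Y Δ Z) = {3,16}
(Zᶜ − (Z ∩ X)) ∪ (((Y Δ X) ∩ Z) − (Y Δ Z)) = {1,2,3,4,5,7,8,9,11,13,14,15,16,18}
((Zᶜ − (Z ∩ X)) ∪ (((Y Δ X) ∩ Z) − (Y Δ Z))) − X = {1,2,3,4,8,9,11,14,15,16,18}

{1,2,3,4,8,9,11,14,15,16,18}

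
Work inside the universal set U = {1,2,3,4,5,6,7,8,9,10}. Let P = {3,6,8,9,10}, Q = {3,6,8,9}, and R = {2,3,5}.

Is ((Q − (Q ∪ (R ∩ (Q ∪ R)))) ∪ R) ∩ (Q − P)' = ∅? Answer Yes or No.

No

Q ∪ R = {2,3,5,6,8,9}
R ∩ (Q ∪ R) = {2,3,5}
Q ∪ (R ∩ (Q ∪ R)) = {2,3,5,6,8,9}
Q − (Q ∪ (R ∩ (Q ∪ R))) = {}
(Q − (Q ∪ (R ∩ (Q ∪ R)))) ∪ R = {2,3,5}
Q − P = {}
(Q − P)' = {1,2,3,4,5,6,7,8,9,10}
2 lies in both, so they are not disjoint.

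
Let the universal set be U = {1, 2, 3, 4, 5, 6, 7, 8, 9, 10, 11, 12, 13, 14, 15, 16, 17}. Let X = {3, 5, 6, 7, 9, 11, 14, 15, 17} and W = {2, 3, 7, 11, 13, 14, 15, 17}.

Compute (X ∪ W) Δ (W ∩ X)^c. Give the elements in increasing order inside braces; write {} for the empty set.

X ∪ W = {2, 3, 5, 6, 7, 9, 11, 13, 14, 15, 17}
W ∩ X = {3, 7, 11, 14, 15, 17}
(W ∩ X)^c = {1, 2, 4, 5, 6, 8, 9, 10, 12, 13, 16}
(X ∪ W) Δ (W ∩ X)^c = {1, 3, 4, 7, 8, 10, 11, 12, 14, 15, 16, 17}

{1, 3, 4, 7, 8, 10, 11, 12, 14, 15, 16, 17}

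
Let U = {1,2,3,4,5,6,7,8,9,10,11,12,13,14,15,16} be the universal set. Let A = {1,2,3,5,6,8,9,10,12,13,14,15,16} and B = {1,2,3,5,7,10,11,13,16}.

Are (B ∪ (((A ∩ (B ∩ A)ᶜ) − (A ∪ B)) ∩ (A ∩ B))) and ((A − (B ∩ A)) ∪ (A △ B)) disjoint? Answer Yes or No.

No

B ∩ A = {1,2,3,5,10,13,16}
(B ∩ A)ᶜ = {4,6,7,8,9,11,12,14,15}
A ∩ (B ∩ A)ᶜ = {6,8,9,12,14,15}
A ∪ B = {1,2,3,5,6,7,8,9,10,11,12,13,14,15,16}
(A ∩ (B ∩ A)ᶜ) − (A ∪ B) = {}
A ∩ B = {1,2,3,5,10,13,16}
((A ∩ (B ∩ A)ᶜ) − (A ∪ B)) ∩ (A ∩ B) = {}
B ∪ (((A ∩ (B ∩ A)ᶜ) − (A ∪ B)) ∩ (A ∩ B)) = {1,2,3,5,7,10,11,13,16}
A − (B ∩ A) = {6,8,9,12,14,15}
A △ B = {6,7,8,9,11,12,14,15}
(A − (B ∩ A)) ∪ (A △ B) = {6,7,8,9,11,12,14,15}
7 lies in both, so they are not disjoint.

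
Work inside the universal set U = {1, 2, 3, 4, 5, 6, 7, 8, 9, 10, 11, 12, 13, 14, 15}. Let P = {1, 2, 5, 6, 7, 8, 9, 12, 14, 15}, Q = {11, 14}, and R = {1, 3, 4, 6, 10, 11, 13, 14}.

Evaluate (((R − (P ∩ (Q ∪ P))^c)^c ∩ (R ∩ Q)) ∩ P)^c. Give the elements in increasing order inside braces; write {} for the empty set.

{1, 2, 3, 4, 5, 6, 7, 8, 9, 10, 11, 12, 13, 14, 15}

Q ∪ P = {1, 2, 5, 6, 7, 8, 9, 11, 12, 14, 15}
P ∩ (Q ∪ P) = {1, 2, 5, 6, 7, 8, 9, 12, 14, 15}
(P ∩ (Q ∪ P))^c = {3, 4, 10, 11, 13}
R − (P ∩ (Q ∪ P))^c = {1, 6, 14}
(R − (P ∩ (Q ∪ P))^c)^c = {2, 3, 4, 5, 7, 8, 9, 10, 11, 12, 13, 15}
R ∩ Q = {11, 14}
(R − (P ∩ (Q ∪ P))^c)^c ∩ (R ∩ Q) = {11}
((R − (P ∩ (Q ∪ P))^c)^c ∩ (R ∩ Q)) ∩ P = {}
(((R − (P ∩ (Q ∪ P))^c)^c ∩ (R ∩ Q)) ∩ P)^c = {1, 2, 3, 4, 5, 6, 7, 8, 9, 10, 11, 12, 13, 14, 15}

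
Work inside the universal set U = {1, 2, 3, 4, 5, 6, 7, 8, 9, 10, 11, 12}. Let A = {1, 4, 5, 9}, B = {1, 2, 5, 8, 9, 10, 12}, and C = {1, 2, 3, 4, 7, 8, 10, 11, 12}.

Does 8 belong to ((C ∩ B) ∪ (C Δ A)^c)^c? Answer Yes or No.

No

8 ∈ C and 8 ∈ B, so 8 ∈ C ∩ B
8 ∈ C and 8 ∉ A, so 8 ∈ C Δ A
8 ∉ (C Δ A)^c since 8 ∈ (C Δ A)
8 ∈ (C ∩ B) and 8 ∉ (C Δ A)^c, so 8 ∈ (C ∩ B) ∪ (C Δ A)^c
8 ∉ ((C ∩ B) ∪ (C Δ A)^c)^c since 8 ∈ ((C ∩ B) ∪ (C Δ A)^c)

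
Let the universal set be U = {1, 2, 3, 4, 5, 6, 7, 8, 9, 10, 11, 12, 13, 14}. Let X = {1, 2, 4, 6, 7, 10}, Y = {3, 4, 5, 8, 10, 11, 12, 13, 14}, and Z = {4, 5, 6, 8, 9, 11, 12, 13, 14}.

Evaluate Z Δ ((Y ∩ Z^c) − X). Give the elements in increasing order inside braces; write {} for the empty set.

{3, 4, 5, 6, 8, 9, 11, 12, 13, 14}

Z^c = {1, 2, 3, 7, 10}
Y ∩ Z^c = {3, 10}
(Y ∩ Z^c) − X = {3}
Z Δ ((Y ∩ Z^c) − X) = {3, 4, 5, 6, 8, 9, 11, 12, 13, 14}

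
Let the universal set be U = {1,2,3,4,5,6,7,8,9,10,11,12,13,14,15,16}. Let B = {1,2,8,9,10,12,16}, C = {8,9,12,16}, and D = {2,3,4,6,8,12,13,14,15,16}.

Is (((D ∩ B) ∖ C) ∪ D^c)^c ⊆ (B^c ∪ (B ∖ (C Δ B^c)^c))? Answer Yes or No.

D ∩ B = {2,8,12,16}
(D ∩ B) ∖ C = {2}
D^c = {1,5,7,9,10,11}
((D ∩ B) ∖ C) ∪ D^c = {1,2,5,7,9,10,11}
(((D ∩ B) ∖ C) ∪ D^c)^c = {3,4,6,8,12,13,14,15,16}
B^c = {3,4,5,6,7,11,13,14,15}
C Δ B^c = {3,4,5,6,7,8,9,11,12,13,14,15,16}
(C Δ B^c)^c = {1,2,10}
B ∖ (C Δ B^c)^c = {8,9,12,16}
B^c ∪ (B ∖ (C Δ B^c)^c) = {3,4,5,6,7,8,9,11,12,13,14,15,16}
Every element of {3,4,6,8,12,13,14,15,16} is in {3,4,5,6,7,8,9,11,12,13,14,15,16}, so (((D ∩ B) ∖ C) ∪ D^c)^c ⊆ B^c ∪ (B ∖ (C Δ B^c)^c).

Yes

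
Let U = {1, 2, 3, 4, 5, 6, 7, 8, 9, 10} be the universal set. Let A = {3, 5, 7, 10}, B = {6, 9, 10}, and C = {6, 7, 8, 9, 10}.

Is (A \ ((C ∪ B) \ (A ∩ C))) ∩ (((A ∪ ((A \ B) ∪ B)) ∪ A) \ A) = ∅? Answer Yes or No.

Yes

C ∪ B = {6, 7, 8, 9, 10}
A ∩ C = {7, 10}
(C ∪ B) \ (A ∩ C) = {6, 8, 9}
A \ ((C ∪ B) \ (A ∩ C)) = {3, 5, 7, 10}
A \ B = {3, 5, 7}
(A \ B) ∪ B = {3, 5, 6, 7, 9, 10}
A ∪ ((A \ B) ∪ B) = {3, 5, 6, 7, 9, 10}
(A ∪ ((A \ B) ∪ B)) ∪ A = {3, 5, 6, 7, 9, 10}
((A ∪ ((A \ B) ∪ B)) ∪ A) \ A = {6, 9}
{3, 5, 7, 10} and {6, 9} share no elements.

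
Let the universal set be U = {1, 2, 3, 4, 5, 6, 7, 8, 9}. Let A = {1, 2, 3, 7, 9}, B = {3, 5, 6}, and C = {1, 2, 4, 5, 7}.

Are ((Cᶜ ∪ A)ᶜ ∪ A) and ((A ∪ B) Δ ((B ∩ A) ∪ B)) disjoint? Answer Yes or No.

No

Cᶜ = {3, 6, 8, 9}
Cᶜ ∪ A = {1, 2, 3, 6, 7, 8, 9}
(Cᶜ ∪ A)ᶜ = {4, 5}
(Cᶜ ∪ A)ᶜ ∪ A = {1, 2, 3, 4, 5, 7, 9}
A ∪ B = {1, 2, 3, 5, 6, 7, 9}
B ∩ A = {3}
(B ∩ A) ∪ B = {3, 5, 6}
(A ∪ B) Δ ((B ∩ A) ∪ B) = {1, 2, 7, 9}
1 lies in both, so they are not disjoint.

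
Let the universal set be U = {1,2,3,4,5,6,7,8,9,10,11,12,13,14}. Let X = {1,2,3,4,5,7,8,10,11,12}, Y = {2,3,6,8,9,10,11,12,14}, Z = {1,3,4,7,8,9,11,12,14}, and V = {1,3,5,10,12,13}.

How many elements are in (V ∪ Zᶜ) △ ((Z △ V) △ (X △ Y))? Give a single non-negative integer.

Zᶜ = {2,5,6,10,13}
V ∪ Zᶜ = {1,2,3,5,6,10,12,13}
Z △ V = {4,5,7,8,9,10,11,13,14}
X △ Y = {1,4,5,6,7,9,14}
(Z △ V) △ (X △ Y) = {1,6,8,10,11,13}
(V ∪ Zᶜ) △ ((Z △ V) △ (X △ Y)) = {2,3,5,8,11,12}
|(V ∪ Zᶜ) △ ((Z △ V) △ (X △ Y))| = 6

6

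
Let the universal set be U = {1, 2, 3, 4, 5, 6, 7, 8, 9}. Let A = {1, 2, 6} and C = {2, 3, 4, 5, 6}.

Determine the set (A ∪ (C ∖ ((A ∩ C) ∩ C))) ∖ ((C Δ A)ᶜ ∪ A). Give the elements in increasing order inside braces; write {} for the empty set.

A ∩ C = {2, 6}
(A ∩ C) ∩ C = {2, 6}
C ∖ ((A ∩ C) ∩ C) = {3, 4, 5}
A ∪ (C ∖ ((A ∩ C) ∩ C)) = {1, 2, 3, 4, 5, 6}
C Δ A = {1, 3, 4, 5}
(C Δ A)ᶜ = {2, 6, 7, 8, 9}
(C Δ A)ᶜ ∪ A = {1, 2, 6, 7, 8, 9}
(A ∪ (C ∖ ((A ∩ C) ∩ C))) ∖ ((C Δ A)ᶜ ∪ A) = {3, 4, 5}

{3, 4, 5}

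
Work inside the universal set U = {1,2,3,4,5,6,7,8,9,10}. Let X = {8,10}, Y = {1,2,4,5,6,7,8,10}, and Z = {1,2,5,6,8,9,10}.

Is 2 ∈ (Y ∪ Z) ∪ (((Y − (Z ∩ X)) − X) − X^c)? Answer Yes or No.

Yes

2 ∈ Y and 2 ∈ Z, so 2 ∈ Y ∪ Z
2 ∈ Z and 2 ∉ X, so 2 ∉ Z ∩ X
2 ∈ Y and 2 ∉ (Z ∩ X), so 2 ∈ Y − (Z ∩ X)
2 ∈ (Y − (Z ∩ X)) and 2 ∉ X, so 2 ∈ (Y − (Z ∩ X)) − X
2 ∉ X, so 2 ∈ X^c
2 ∈ ((Y − (Z ∩ X)) − X) and 2 ∈ X^c, so 2 ∉ ((Y − (Z ∩ X)) − X) − X^c
2 ∈ (Y ∪ Z) and 2 ∉ (((Y − (Z ∩ X)) − X) − X^c), so 2 ∈ (Y ∪ Z) ∪ (((Y − (Z ∩ X)) − X) − X^c)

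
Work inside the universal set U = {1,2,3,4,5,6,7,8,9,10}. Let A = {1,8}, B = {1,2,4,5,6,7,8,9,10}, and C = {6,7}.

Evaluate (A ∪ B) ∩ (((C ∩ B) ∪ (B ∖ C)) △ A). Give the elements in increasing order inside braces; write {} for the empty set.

{2,4,5,6,7,9,10}

A ∪ B = {1,2,4,5,6,7,8,9,10}
C ∩ B = {6,7}
B ∖ C = {1,2,4,5,8,9,10}
(C ∩ B) ∪ (B ∖ C) = {1,2,4,5,6,7,8,9,10}
((C ∩ B) ∪ (B ∖ C)) △ A = {2,4,5,6,7,9,10}
(A ∪ B) ∩ (((C ∩ B) ∪ (B ∖ C)) △ A) = {2,4,5,6,7,9,10}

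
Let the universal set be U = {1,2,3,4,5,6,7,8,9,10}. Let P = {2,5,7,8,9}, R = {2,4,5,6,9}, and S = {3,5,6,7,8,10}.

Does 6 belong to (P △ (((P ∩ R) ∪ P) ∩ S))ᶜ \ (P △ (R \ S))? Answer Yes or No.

Yes

6 ∉ P and 6 ∈ R, so 6 ∉ P ∩ R
6 ∉ (P ∩ R) and 6 ∉ P, so 6 ∉ (P ∩ R) ∪ P
6 ∉ ((P ∩ R) ∪ P) and 6 ∈ S, so 6 ∉ ((P ∩ R) ∪ P) ∩ S
6 ∉ P and 6 ∉ (((P ∩ R) ∪ P) ∩ S), so 6 ∉ P △ (((P ∩ R) ∪ P) ∩ S)
6 ∈ (P △ (((P ∩ R) ∪ P) ∩ S))ᶜ since 6 ∉ (P △ (((P ∩ R) ∪ P) ∩ S))
6 ∈ R and 6 ∈ S, so 6 ∉ R \ S
6 ∉ P and 6 ∉ (R \ S), so 6 ∉ P △ (R \ S)
6 ∈ (P △ (((P ∩ R) ∪ P) ∩ S))ᶜ and 6 ∉ (P △ (R \ S)), so 6 ∈ (P △ (((P ∩ R) ∪ P) ∩ S))ᶜ \ (P △ (R \ S))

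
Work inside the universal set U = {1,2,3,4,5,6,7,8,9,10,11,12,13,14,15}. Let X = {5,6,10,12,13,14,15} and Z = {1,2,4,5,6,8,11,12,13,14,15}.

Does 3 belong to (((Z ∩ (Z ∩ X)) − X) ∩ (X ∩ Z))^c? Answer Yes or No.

Yes

3 ∉ Z and 3 ∉ X, so 3 ∉ Z ∩ X
3 ∉ Z and 3 ∉ (Z ∩ X), so 3 ∉ Z ∩ (Z ∩ X)
3 ∉ (Z ∩ (Z ∩ X)) and 3 ∉ X, so 3 ∉ (Z ∩ (Z ∩ X)) − X
3 ∉ X and 3 ∉ Z, so 3 ∉ X ∩ Z
3 ∉ ((Z ∩ (Z ∩ X)) − X) and 3 ∉ (X ∩ Z), so 3 ∉ ((Z ∩ (Z ∩ X)) − X) ∩ (X ∩ Z)
3 ∈ (((Z ∩ (Z ∩ X)) − X) ∩ (X ∩ Z))^c since 3 ∉ (((Z ∩ (Z ∩ X)) − X) ∩ (X ∩ Z))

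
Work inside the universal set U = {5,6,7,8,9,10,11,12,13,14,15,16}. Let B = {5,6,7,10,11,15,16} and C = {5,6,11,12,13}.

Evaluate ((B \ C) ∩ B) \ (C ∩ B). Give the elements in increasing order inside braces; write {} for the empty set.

{7,10,15,16}

B \ C = {7,10,15,16}
(B \ C) ∩ B = {7,10,15,16}
C ∩ B = {5,6,11}
((B \ C) ∩ B) \ (C ∩ B) = {7,10,15,16}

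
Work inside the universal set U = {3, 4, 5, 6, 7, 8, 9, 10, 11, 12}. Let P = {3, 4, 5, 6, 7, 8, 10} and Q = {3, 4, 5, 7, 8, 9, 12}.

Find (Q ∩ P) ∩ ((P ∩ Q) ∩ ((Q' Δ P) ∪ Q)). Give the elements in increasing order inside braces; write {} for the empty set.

{3, 4, 5, 7, 8}

Q ∩ P = {3, 4, 5, 7, 8}
P ∩ Q = {3, 4, 5, 7, 8}
Q' = {6, 10, 11}
Q' Δ P = {3, 4, 5, 7, 8, 11}
(Q' Δ P) ∪ Q = {3, 4, 5, 7, 8, 9, 11, 12}
(P ∩ Q) ∩ ((Q' Δ P) ∪ Q) = {3, 4, 5, 7, 8}
(Q ∩ P) ∩ ((P ∩ Q) ∩ ((Q' Δ P) ∪ Q)) = {3, 4, 5, 7, 8}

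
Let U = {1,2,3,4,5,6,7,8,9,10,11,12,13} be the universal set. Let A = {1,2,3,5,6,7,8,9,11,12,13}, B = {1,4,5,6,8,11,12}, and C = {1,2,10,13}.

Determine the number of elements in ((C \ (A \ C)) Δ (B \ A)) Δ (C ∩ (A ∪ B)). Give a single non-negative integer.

A \ C = {3,5,6,7,8,9,11,12}
C \ (A \ C) = {1,2,10,13}
B \ A = {4}
(C \ (A \ C)) Δ (B \ A) = {1,2,4,10,13}
A ∪ B = {1,2,3,4,5,6,7,8,9,11,12,13}
C ∩ (A ∪ B) = {1,2,13}
((C \ (A \ C)) Δ (B \ A)) Δ (C ∩ (A ∪ B)) = {4,10}
|((C \ (A \ C)) Δ (B \ A)) Δ (C ∩ (A ∪ B))| = 2

2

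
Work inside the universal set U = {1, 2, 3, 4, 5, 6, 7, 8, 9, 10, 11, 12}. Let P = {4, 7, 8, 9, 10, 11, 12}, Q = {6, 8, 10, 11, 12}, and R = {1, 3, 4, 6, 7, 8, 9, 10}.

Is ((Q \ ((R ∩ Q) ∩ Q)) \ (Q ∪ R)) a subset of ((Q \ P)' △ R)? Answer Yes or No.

Yes

R ∩ Q = {6, 8, 10}
(R ∩ Q) ∩ Q = {6, 8, 10}
Q \ ((R ∩ Q) ∩ Q) = {11, 12}
Q ∪ R = {1, 3, 4, 6, 7, 8, 9, 10, 11, 12}
(Q \ ((R ∩ Q) ∩ Q)) \ (Q ∪ R) = {}
Q \ P = {6}
(Q \ P)' = {1, 2, 3, 4, 5, 7, 8, 9, 10, 11, 12}
(Q \ P)' △ R = {2, 5, 6, 11, 12}
Every element of {} is in {2, 5, 6, 11, 12}, so (Q \ ((R ∩ Q) ∩ Q)) \ (Q ∪ R) ⊆ (Q \ P)' △ R.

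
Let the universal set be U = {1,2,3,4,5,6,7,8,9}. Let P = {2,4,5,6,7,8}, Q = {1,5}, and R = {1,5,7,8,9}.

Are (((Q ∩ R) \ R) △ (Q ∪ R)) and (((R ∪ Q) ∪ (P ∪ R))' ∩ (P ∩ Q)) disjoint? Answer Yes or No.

Yes

Q ∩ R = {1,5}
(Q ∩ R) \ R = {}
Q ∪ R = {1,5,7,8,9}
((Q ∩ R) \ R) △ (Q ∪ R) = {1,5,7,8,9}
R ∪ Q = {1,5,7,8,9}
P ∪ R = {1,2,4,5,6,7,8,9}
(R ∪ Q) ∪ (P ∪ R) = {1,2,4,5,6,7,8,9}
((R ∪ Q) ∪ (P ∪ R))' = {3}
P ∩ Q = {5}
((R ∪ Q) ∪ (P ∪ R))' ∩ (P ∩ Q) = {}
{1,5,7,8,9} and {} share no elements.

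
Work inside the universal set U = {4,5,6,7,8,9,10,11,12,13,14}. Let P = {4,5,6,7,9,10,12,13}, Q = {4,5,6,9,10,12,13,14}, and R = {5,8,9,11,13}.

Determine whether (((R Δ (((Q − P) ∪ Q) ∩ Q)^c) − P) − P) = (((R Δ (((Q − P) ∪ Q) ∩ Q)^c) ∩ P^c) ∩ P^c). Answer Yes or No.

Yes

Q − P = {14}
(Q − P) ∪ Q = {4,5,6,9,10,12,13,14}
((Q − P) ∪ Q) ∩ Q = {4,5,6,9,10,12,13,14}
(((Q − P) ∪ Q) ∩ Q)^c = {7,8,11}
R Δ (((Q − P) ∪ Q) ∩ Q)^c = {5,7,9,13}
(R Δ (((Q − P) ∪ Q) ∩ Q)^c) − P = {}
((R Δ (((Q − P) ∪ Q) ∩ Q)^c) − P) − P = {}
P^c = {8,11,14}
(R Δ (((Q − P) ∪ Q) ∩ Q)^c) ∩ P^c = {}
((R Δ (((Q − P) ∪ Q) ∩ Q)^c) ∩ P^c) ∩ P^c = {}
Both equal {}, so ((R Δ (((Q − P) ∪ Q) ∩ Q)^c) − P) − P = ((R Δ (((Q − P) ∪ Q) ∩ Q)^c) ∩ P^c) ∩ P^c.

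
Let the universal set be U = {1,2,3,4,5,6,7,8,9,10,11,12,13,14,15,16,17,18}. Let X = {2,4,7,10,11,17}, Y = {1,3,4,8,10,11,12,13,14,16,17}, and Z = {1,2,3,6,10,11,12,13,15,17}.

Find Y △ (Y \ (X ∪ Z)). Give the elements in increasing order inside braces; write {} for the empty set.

{1,3,4,10,11,12,13,17}

X ∪ Z = {1,2,3,4,6,7,10,11,12,13,15,17}
Y \ (X ∪ Z) = {8,14,16}
Y △ (Y \ (X ∪ Z)) = {1,3,4,10,11,12,13,17}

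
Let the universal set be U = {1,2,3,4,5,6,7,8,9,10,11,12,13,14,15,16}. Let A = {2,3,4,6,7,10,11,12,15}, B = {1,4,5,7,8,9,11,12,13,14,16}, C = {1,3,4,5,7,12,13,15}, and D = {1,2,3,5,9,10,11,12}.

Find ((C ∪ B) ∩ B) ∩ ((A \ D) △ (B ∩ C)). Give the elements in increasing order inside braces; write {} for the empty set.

C ∪ B = {1,3,4,5,7,8,9,11,12,13,14,15,16}
(C ∪ B) ∩ B = {1,4,5,7,8,9,11,12,13,14,16}
A \ D = {4,6,7,15}
B ∩ C = {1,4,5,7,12,13}
(A \ D) △ (B ∩ C) = {1,5,6,12,13,15}
((C ∪ B) ∩ B) ∩ ((A \ D) △ (B ∩ C)) = {1,5,12,13}

{1,5,12,13}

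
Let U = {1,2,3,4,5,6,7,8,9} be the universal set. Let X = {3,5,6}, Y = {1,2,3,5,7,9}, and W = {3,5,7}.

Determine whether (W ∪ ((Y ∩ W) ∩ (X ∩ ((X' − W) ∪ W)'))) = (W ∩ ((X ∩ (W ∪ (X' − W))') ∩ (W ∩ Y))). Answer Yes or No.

No

Y ∩ W = {3,5,7}
X' = {1,2,4,7,8,9}
X' − W = {1,2,4,8,9}
(X' − W) ∪ W = {1,2,3,4,5,7,8,9}
((X' − W) ∪ W)' = {6}
X ∩ ((X' − W) ∪ W)' = {6}
(Y ∩ W) ∩ (X ∩ ((X' − W) ∪ W)') = {}
W ∪ ((Y ∩ W) ∩ (X ∩ ((X' − W) ∪ W)')) = {3,5,7}
W ∪ (X' − W) = {1,2,3,4,5,7,8,9}
(W ∪ (X' − W))' = {6}
X ∩ (W ∪ (X' − W))' = {6}
W ∩ Y = {3,5,7}
(X ∩ (W ∪ (X' − W))') ∩ (W ∩ Y) = {}
W ∩ ((X ∩ (W ∪ (X' − W))') ∩ (W ∩ Y)) = {}
3 ∈ W ∪ ((Y ∩ W) ∩ (X ∩ ((X' − W) ∪ W)')) but 3 ∉ W ∩ ((X ∩ (W ∪ (X' − W))') ∩ (W ∩ Y)), so they differ.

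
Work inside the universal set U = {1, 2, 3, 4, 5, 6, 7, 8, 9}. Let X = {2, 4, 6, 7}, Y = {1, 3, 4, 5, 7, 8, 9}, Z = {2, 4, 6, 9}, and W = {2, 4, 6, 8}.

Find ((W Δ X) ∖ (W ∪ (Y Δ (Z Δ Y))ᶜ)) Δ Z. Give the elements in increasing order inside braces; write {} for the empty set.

W Δ X = {7, 8}
Z Δ Y = {1, 2, 3, 5, 6, 7, 8}
Y Δ (Z Δ Y) = {2, 4, 6, 9}
(Y Δ (Z Δ Y))ᶜ = {1, 3, 5, 7, 8}
W ∪ (Y Δ (Z Δ Y))ᶜ = {1, 2, 3, 4, 5, 6, 7, 8}
(W Δ X) ∖ (W ∪ (Y Δ (Z Δ Y))ᶜ) = {}
((W Δ X) ∖ (W ∪ (Y Δ (Z Δ Y))ᶜ)) Δ Z = {2, 4, 6, 9}

{2, 4, 6, 9}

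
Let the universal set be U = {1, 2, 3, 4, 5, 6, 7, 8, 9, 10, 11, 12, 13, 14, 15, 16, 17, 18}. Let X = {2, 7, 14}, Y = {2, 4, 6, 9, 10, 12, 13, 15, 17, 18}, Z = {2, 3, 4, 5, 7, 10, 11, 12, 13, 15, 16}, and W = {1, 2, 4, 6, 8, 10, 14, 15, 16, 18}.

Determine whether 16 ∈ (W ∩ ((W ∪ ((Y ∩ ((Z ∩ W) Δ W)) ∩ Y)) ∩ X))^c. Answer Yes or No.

Yes

16 ∈ Z and 16 ∈ W, so 16 ∈ Z ∩ W
16 ∈ (Z ∩ W) and 16 ∈ W, so 16 ∉ (Z ∩ W) Δ W
16 ∉ Y and 16 ∉ ((Z ∩ W) Δ W), so 16 ∉ Y ∩ ((Z ∩ W) Δ W)
16 ∉ (Y ∩ ((Z ∩ W) Δ W)) and 16 ∉ Y, so 16 ∉ (Y ∩ ((Z ∩ W) Δ W)) ∩ Y
16 ∈ W and 16 ∉ ((Y ∩ ((Z ∩ W) Δ W)) ∩ Y), so 16 ∈ W ∪ ((Y ∩ ((Z ∩ W) Δ W)) ∩ Y)
16 ∈ (W ∪ ((Y ∩ ((Z ∩ W) Δ W)) ∩ Y)) and 16 ∉ X, so 16 ∉ (W ∪ ((Y ∩ ((Z ∩ W) Δ W)) ∩ Y)) ∩ X
16 ∈ W and 16 ∉ ((W ∪ ((Y ∩ ((Z ∩ W) Δ W)) ∩ Y)) ∩ X), so 16 ∉ W ∩ ((W ∪ ((Y ∩ ((Z ∩ W) Δ W)) ∩ Y)) ∩ X)
16 ∈ (W ∩ ((W ∪ ((Y ∩ ((Z ∩ W) Δ W)) ∩ Y)) ∩ X))^c since 16 ∉ (W ∩ ((W ∪ ((Y ∩ ((Z ∩ W) Δ W)) ∩ Y)) ∩ X))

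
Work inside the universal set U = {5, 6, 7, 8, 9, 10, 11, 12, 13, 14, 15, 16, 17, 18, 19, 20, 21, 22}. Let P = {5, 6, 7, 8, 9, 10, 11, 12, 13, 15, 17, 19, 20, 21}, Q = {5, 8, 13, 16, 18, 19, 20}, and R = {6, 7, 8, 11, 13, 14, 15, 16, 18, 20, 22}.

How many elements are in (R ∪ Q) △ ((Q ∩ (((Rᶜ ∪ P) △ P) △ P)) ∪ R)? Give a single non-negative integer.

R ∪ Q = {5, 6, 7, 8, 11, 13, 14, 15, 16, 18, 19, 20, 22}
Rᶜ = {5, 9, 10, 12, 17, 19, 21}
Rᶜ ∪ P = {5, 6, 7, 8, 9, 10, 11, 12, 13, 15, 17, 19, 20, 21}
(Rᶜ ∪ P) △ P = {}
((Rᶜ ∪ P) △ P) △ P = {5, 6, 7, 8, 9, 10, 11, 12, 13, 15, 17, 19, 20, 21}
Q ∩ (((Rᶜ ∪ P) △ P) △ P) = {5, 8, 13, 19, 20}
(Q ∩ (((Rᶜ ∪ P) △ P) △ P)) ∪ R = {5, 6, 7, 8, 11, 13, 14, 15, 16, 18, 19, 20, 22}
(R ∪ Q) △ ((Q ∩ (((Rᶜ ∪ P) △ P) △ P)) ∪ R) = {}
|(R ∪ Q) △ ((Q ∩ (((Rᶜ ∪ P) △ P) △ P)) ∪ R)| = 0

0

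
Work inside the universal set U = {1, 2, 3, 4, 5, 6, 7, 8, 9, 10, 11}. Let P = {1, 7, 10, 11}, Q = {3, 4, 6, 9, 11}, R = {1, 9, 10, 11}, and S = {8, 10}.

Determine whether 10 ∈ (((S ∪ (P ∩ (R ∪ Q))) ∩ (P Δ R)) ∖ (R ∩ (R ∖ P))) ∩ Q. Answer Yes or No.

10 ∈ R and 10 ∉ Q, so 10 ∈ R ∪ Q
10 ∈ P and 10 ∈ (R ∪ Q), so 10 ∈ P ∩ (R ∪ Q)
10 ∈ S and 10 ∈ (P ∩ (R ∪ Q)), so 10 ∈ S ∪ (P ∩ (R ∪ Q))
10 ∈ P and 10 ∈ R, so 10 ∉ P Δ R
10 ∈ (S ∪ (P ∩ (R ∪ Q))) and 10 ∉ (P Δ R), so 10 ∉ (S ∪ (P ∩ (R ∪ Q))) ∩ (P Δ R)
10 ∈ R and 10 ∈ P, so 10 ∉ R ∖ P
10 ∈ R and 10 ∉ (R ∖ P), so 10 ∉ R ∩ (R ∖ P)
10 ∉ ((S ∪ (P ∩ (R ∪ Q))) ∩ (P Δ R)) and 10 ∉ (R ∩ (R ∖ P)), so 10 ∉ ((S ∪ (P ∩ (R ∪ Q))) ∩ (P Δ R)) ∖ (R ∩ (R ∖ P))
10 ∉ (((S ∪ (P ∩ (R ∪ Q))) ∩ (P Δ R)) ∖ (R ∩ (R ∖ P))) and 10 ∉ Q, so 10 ∉ (((S ∪ (P ∩ (R ∪ Q))) ∩ (P Δ R)) ∖ (R ∩ (R ∖ P))) ∩ Q

No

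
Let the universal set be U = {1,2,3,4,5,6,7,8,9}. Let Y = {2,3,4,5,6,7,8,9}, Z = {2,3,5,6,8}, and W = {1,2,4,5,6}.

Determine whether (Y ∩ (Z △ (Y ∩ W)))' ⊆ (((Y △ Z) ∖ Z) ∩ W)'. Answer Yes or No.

Yes

Y ∩ W = {2,4,5,6}
Z △ (Y ∩ W) = {3,4,8}
Y ∩ (Z △ (Y ∩ W)) = {3,4,8}
(Y ∩ (Z △ (Y ∩ W)))' = {1,2,5,6,7,9}
Y △ Z = {4,7,9}
(Y △ Z) ∖ Z = {4,7,9}
((Y △ Z) ∖ Z) ∩ W = {4}
(((Y △ Z) ∖ Z) ∩ W)' = {1,2,3,5,6,7,8,9}
Every element of {1,2,5,6,7,9} is in {1,2,3,5,6,7,8,9}, so (Y ∩ (Z △ (Y ∩ W)))' ⊆ (((Y △ Z) ∖ Z) ∩ W)'.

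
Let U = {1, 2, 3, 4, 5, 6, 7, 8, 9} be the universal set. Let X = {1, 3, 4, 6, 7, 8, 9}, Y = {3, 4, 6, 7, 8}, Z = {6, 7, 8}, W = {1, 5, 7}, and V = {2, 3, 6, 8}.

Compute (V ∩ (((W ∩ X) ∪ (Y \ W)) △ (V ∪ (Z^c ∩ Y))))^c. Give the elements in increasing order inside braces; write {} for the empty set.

W ∩ X = {1, 7}
Y \ W = {3, 4, 6, 8}
(W ∩ X) ∪ (Y \ W) = {1, 3, 4, 6, 7, 8}
Z^c = {1, 2, 3, 4, 5, 9}
Z^c ∩ Y = {3, 4}
V ∪ (Z^c ∩ Y) = {2, 3, 4, 6, 8}
((W ∩ X) ∪ (Y \ W)) △ (V ∪ (Z^c ∩ Y)) = {1, 2, 7}
V ∩ (((W ∩ X) ∪ (Y \ W)) △ (V ∪ (Z^c ∩ Y))) = {2}
(V ∩ (((W ∩ X) ∪ (Y \ W)) △ (V ∪ (Z^c ∩ Y))))^c = {1, 3, 4, 5, 6, 7, 8, 9}

{1, 3, 4, 5, 6, 7, 8, 9}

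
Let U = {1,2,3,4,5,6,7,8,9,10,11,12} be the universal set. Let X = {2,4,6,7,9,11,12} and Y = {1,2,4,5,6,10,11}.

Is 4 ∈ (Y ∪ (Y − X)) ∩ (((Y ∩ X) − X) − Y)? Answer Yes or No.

4 ∈ Y and 4 ∈ X, so 4 ∉ Y − X
4 ∈ Y and 4 ∉ (Y − X), so 4 ∈ Y ∪ (Y − X)
4 ∈ Y and 4 ∈ X, so 4 ∈ Y ∩ X
4 ∈ (Y ∩ X) and 4 ∈ X, so 4 ∉ (Y ∩ X) − X
4 ∉ ((Y ∩ X) − X) and 4 ∈ Y, so 4 ∉ ((Y ∩ X) − X) − Y
4 ∈ (Y ∪ (Y − X)) and 4 ∉ (((Y ∩ X) − X) − Y), so 4 ∉ (Y ∪ (Y − X)) ∩ (((Y ∩ X) − X) − Y)

No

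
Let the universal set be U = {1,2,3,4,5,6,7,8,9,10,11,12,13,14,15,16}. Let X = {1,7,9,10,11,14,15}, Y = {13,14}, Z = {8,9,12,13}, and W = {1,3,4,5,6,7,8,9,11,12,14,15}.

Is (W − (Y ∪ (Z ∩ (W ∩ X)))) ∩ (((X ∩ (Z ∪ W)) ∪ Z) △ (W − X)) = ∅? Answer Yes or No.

W ∩ X = {1,7,9,11,14,15}
Z ∩ (W ∩ X) = {9}
Y ∪ (Z ∩ (W ∩ X)) = {9,13,14}
W − (Y ∪ (Z ∩ (W ∩ X))) = {1,3,4,5,6,7,8,11,12,15}
Z ∪ W = {1,3,4,5,6,7,8,9,11,12,13,14,15}
X ∩ (Z ∪ W) = {1,7,9,11,14,15}
(X ∩ (Z ∪ W)) ∪ Z = {1,7,8,9,11,12,13,14,15}
W − X = {3,4,5,6,8,12}
((X ∩ (Z ∪ W)) ∪ Z) △ (W − X) = {1,3,4,5,6,7,9,11,13,14,15}
1 lies in both, so they are not disjoint.

No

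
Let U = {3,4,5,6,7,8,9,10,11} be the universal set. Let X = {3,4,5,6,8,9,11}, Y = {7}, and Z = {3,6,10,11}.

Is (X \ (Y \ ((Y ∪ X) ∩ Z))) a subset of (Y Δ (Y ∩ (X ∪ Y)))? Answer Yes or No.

No

Y ∪ X = {3,4,5,6,7,8,9,11}
(Y ∪ X) ∩ Z = {3,6,11}
Y \ ((Y ∪ X) ∩ Z) = {7}
X \ (Y \ ((Y ∪ X) ∩ Z)) = {3,4,5,6,8,9,11}
X ∪ Y = {3,4,5,6,7,8,9,11}
Y ∩ (X ∪ Y) = {7}
Y Δ (Y ∩ (X ∪ Y)) = {}
3 ∈ X \ (Y \ ((Y ∪ X) ∩ Z)) but 3 ∉ Y Δ (Y ∩ (X ∪ Y)), so the inclusion fails.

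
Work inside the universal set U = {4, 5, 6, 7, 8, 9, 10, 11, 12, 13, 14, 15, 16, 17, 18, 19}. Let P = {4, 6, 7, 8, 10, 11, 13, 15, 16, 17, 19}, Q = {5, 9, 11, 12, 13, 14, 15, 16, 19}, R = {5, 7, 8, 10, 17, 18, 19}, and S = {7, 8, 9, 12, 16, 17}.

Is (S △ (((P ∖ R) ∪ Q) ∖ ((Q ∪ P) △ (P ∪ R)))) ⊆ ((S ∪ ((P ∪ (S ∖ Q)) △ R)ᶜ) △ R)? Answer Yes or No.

No

P ∖ R = {4, 6, 11, 13, 15, 16}
(P ∖ R) ∪ Q = {4, 5, 6, 9, 11, 12, 13, 14, 15, 16, 19}
Q ∪ P = {4, 5, 6, 7, 8, 9, 10, 11, 12, 13, 14, 15, 16, 17, 19}
P ∪ R = {4, 5, 6, 7, 8, 10, 11, 13, 15, 16, 17, 18, 19}
(Q ∪ P) △ (P ∪ R) = {9, 12, 14, 18}
((P ∖ R) ∪ Q) ∖ ((Q ∪ P) △ (P ∪ R)) = {4, 5, 6, 11, 13, 15, 16, 19}
S △ (((P ∖ R) ∪ Q) ∖ ((Q ∪ P) △ (P ∪ R))) = {4, 5, 6, 7, 8, 9, 11, 12, 13, 15, 17, 19}
S ∖ Q = {7, 8, 17}
P ∪ (S ∖ Q) = {4, 6, 7, 8, 10, 11, 13, 15, 16, 17, 19}
(P ∪ (S ∖ Q)) △ R = {4, 5, 6, 11, 13, 15, 16, 18}
((P ∪ (S ∖ Q)) △ R)ᶜ = {7, 8, 9, 10, 12, 14, 17, 19}
S ∪ ((P ∪ (S ∖ Q)) △ R)ᶜ = {7, 8, 9, 10, 12, 14, 16, 17, 19}
(S ∪ ((P ∪ (S ∖ Q)) △ R)ᶜ) △ R = {5, 9, 12, 14, 16, 18}
4 ∈ S △ (((P ∖ R) ∪ Q) ∖ ((Q ∪ P) △ (P ∪ R))) but 4 ∉ (S ∪ ((P ∪ (S ∖ Q)) △ R)ᶜ) △ R, so the inclusion fails.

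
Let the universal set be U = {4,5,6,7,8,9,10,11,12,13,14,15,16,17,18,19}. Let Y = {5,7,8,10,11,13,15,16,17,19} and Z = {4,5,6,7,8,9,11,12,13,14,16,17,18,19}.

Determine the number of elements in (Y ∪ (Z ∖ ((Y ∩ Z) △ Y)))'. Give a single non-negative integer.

Y ∩ Z = {5,7,8,11,13,16,17,19}
(Y ∩ Z) △ Y = {10,15}
Z ∖ ((Y ∩ Z) △ Y) = {4,5,6,7,8,9,11,12,13,14,16,17,18,19}
Y ∪ (Z ∖ ((Y ∩ Z) △ Y)) = {4,5,6,7,8,9,10,11,12,13,14,15,16,17,18,19}
(Y ∪ (Z ∖ ((Y ∩ Z) △ Y)))' = {}
|(Y ∪ (Z ∖ ((Y ∩ Z) △ Y)))'| = 0

0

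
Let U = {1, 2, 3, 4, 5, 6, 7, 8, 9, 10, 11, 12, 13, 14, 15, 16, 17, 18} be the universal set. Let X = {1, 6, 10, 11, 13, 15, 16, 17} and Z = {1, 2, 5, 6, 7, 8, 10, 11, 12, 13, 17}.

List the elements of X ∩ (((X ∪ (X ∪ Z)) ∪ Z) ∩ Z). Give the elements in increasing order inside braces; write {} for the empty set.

{1, 6, 10, 11, 13, 17}

X ∪ Z = {1, 2, 5, 6, 7, 8, 10, 11, 12, 13, 15, 16, 17}
X ∪ (X ∪ Z) = {1, 2, 5, 6, 7, 8, 10, 11, 12, 13, 15, 16, 17}
(X ∪ (X ∪ Z)) ∪ Z = {1, 2, 5, 6, 7, 8, 10, 11, 12, 13, 15, 16, 17}
((X ∪ (X ∪ Z)) ∪ Z) ∩ Z = {1, 2, 5, 6, 7, 8, 10, 11, 12, 13, 17}
X ∩ (((X ∪ (X ∪ Z)) ∪ Z) ∩ Z) = {1, 6, 10, 11, 13, 17}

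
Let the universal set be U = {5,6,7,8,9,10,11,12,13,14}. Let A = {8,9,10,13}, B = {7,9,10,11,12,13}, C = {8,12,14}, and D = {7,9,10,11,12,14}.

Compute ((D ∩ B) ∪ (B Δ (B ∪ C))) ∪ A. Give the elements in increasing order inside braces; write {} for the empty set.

D ∩ B = {7,9,10,11,12}
B ∪ C = {7,8,9,10,11,12,13,14}
B Δ (B ∪ C) = {8,14}
(D ∩ B) ∪ (B Δ (B ∪ C)) = {7,8,9,10,11,12,14}
((D ∩ B) ∪ (B Δ (B ∪ C))) ∪ A = {7,8,9,10,11,12,13,14}

{7,8,9,10,11,12,13,14}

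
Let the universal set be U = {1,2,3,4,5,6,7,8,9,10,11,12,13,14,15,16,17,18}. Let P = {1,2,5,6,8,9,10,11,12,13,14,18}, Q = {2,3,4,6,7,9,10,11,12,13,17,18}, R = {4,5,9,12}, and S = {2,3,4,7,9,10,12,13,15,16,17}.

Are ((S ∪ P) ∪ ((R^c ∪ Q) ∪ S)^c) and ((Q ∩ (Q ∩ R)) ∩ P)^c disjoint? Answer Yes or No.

No

S ∪ P = {1,2,3,4,5,6,7,8,9,10,11,12,13,14,15,16,17,18}
R^c = {1,2,3,6,7,8,10,11,13,14,15,16,17,18}
R^c ∪ Q = {1,2,3,4,6,7,8,9,10,11,12,13,14,15,16,17,18}
(R^c ∪ Q) ∪ S = {1,2,3,4,6,7,8,9,10,11,12,13,14,15,16,17,18}
((R^c ∪ Q) ∪ S)^c = {5}
(S ∪ P) ∪ ((R^c ∪ Q) ∪ S)^c = {1,2,3,4,5,6,7,8,9,10,11,12,13,14,15,16,17,18}
Q ∩ R = {4,9,12}
Q ∩ (Q ∩ R) = {4,9,12}
(Q ∩ (Q ∩ R)) ∩ P = {9,12}
((Q ∩ (Q ∩ R)) ∩ P)^c = {1,2,3,4,5,6,7,8,10,11,13,14,15,16,17,18}
1 lies in both, so they are not disjoint.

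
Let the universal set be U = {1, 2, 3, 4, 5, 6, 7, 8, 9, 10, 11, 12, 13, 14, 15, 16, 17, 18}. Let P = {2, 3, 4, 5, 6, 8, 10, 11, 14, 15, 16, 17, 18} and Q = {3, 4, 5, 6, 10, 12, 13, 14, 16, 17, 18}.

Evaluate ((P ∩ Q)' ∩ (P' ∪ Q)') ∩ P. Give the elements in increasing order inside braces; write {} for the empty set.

{2, 8, 11, 15}

P ∩ Q = {3, 4, 5, 6, 10, 14, 16, 17, 18}
(P ∩ Q)' = {1, 2, 7, 8, 9, 11, 12, 13, 15}
P' = {1, 7, 9, 12, 13}
P' ∪ Q = {1, 3, 4, 5, 6, 7, 9, 10, 12, 13, 14, 16, 17, 18}
(P' ∪ Q)' = {2, 8, 11, 15}
(P ∩ Q)' ∩ (P' ∪ Q)' = {2, 8, 11, 15}
((P ∩ Q)' ∩ (P' ∪ Q)') ∩ P = {2, 8, 11, 15}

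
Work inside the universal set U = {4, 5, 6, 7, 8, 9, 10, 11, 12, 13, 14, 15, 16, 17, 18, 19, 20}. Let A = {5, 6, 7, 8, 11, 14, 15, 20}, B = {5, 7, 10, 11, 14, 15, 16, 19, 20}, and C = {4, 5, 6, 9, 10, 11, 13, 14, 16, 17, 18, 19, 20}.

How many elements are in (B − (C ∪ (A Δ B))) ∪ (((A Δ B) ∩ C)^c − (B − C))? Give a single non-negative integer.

A Δ B = {6, 8, 10, 16, 19}
C ∪ (A Δ B) = {4, 5, 6, 8, 9, 10, 11, 13, 14, 16, 17, 18, 19, 20}
B − (C ∪ (A Δ B)) = {7, 15}
(A Δ B) ∩ C = {6, 10, 16, 19}
((A Δ B) ∩ C)^c = {4, 5, 7, 8, 9, 11, 12, 13, 14, 15, 17, 18, 20}
B − C = {7, 15}
((A Δ B) ∩ C)^c − (B − C) = {4, 5, 8, 9, 11, 12, 13, 14, 17, 18, 20}
(B − (C ∪ (A Δ B))) ∪ (((A Δ B) ∩ C)^c − (B − C)) = {4, 5, 7, 8, 9, 11, 12, 13, 14, 15, 17, 18, 20}
|(B − (C ∪ (A Δ B))) ∪ (((A Δ B) ∩ C)^c − (B − C))| = 13

13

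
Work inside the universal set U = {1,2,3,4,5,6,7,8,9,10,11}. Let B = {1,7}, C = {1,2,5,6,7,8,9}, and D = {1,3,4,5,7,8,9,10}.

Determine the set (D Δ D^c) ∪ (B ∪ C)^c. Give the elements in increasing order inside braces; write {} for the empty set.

{1,2,3,4,5,6,7,8,9,10,11}

D^c = {2,6,11}
D Δ D^c = {1,2,3,4,5,6,7,8,9,10,11}
B ∪ C = {1,2,5,6,7,8,9}
(B ∪ C)^c = {3,4,10,11}
(D Δ D^c) ∪ (B ∪ C)^c = {1,2,3,4,5,6,7,8,9,10,11}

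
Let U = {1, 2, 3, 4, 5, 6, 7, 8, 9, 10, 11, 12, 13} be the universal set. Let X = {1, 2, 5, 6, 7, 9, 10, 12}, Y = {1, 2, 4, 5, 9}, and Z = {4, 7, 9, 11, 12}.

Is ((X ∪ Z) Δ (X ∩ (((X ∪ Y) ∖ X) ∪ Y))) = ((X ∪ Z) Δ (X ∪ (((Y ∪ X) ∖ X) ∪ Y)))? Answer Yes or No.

X ∪ Z = {1, 2, 4, 5, 6, 7, 9, 10, 11, 12}
X ∪ Y = {1, 2, 4, 5, 6, 7, 9, 10, 12}
(X ∪ Y) ∖ X = {4}
((X ∪ Y) ∖ X) ∪ Y = {1, 2, 4, 5, 9}
X ∩ (((X ∪ Y) ∖ X) ∪ Y) = {1, 2, 5, 9}
(X ∪ Z) Δ (X ∩ (((X ∪ Y) ∖ X) ∪ Y)) = {4, 6, 7, 10, 11, 12}
Y ∪ X = {1, 2, 4, 5, 6, 7, 9, 10, 12}
(Y ∪ X) ∖ X = {4}
((Y ∪ X) ∖ X) ∪ Y = {1, 2, 4, 5, 9}
X ∪ (((Y ∪ X) ∖ X) ∪ Y) = {1, 2, 4, 5, 6, 7, 9, 10, 12}
(X ∪ Z) Δ (X ∪ (((Y ∪ X) ∖ X) ∪ Y)) = {11}
4 ∈ (X ∪ Z) Δ (X ∩ (((X ∪ Y) ∖ X) ∪ Y)) but 4 ∉ (X ∪ Z) Δ (X ∪ (((Y ∪ X) ∖ X) ∪ Y)), so they differ.

No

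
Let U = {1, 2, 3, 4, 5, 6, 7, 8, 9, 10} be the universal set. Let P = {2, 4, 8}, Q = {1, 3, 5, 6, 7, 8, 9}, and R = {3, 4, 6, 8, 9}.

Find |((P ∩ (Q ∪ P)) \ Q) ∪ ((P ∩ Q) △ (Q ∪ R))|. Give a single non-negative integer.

8

Q ∪ P = {1, 2, 3, 4, 5, 6, 7, 8, 9}
P ∩ (Q ∪ P) = {2, 4, 8}
(P ∩ (Q ∪ P)) \ Q = {2, 4}
P ∩ Q = {8}
Q ∪ R = {1, 3, 4, 5, 6, 7, 8, 9}
(P ∩ Q) △ (Q ∪ R) = {1, 3, 4, 5, 6, 7, 9}
((P ∩ (Q ∪ P)) \ Q) ∪ ((P ∩ Q) △ (Q ∪ R)) = {1, 2, 3, 4, 5, 6, 7, 9}
|((P ∩ (Q ∪ P)) \ Q) ∪ ((P ∩ Q) △ (Q ∪ R))| = 8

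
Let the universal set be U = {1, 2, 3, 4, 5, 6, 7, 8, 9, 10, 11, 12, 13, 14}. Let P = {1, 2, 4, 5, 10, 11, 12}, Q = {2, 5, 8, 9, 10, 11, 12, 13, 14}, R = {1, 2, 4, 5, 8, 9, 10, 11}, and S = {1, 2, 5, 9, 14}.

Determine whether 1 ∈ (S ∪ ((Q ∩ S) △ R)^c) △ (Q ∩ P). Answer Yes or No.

1 ∉ Q and 1 ∈ S, so 1 ∉ Q ∩ S
1 ∉ (Q ∩ S) and 1 ∈ R, so 1 ∈ (Q ∩ S) △ R
1 ∉ ((Q ∩ S) △ R)^c since 1 ∈ ((Q ∩ S) △ R)
1 ∈ S and 1 ∉ ((Q ∩ S) △ R)^c, so 1 ∈ S ∪ ((Q ∩ S) △ R)^c
1 ∉ Q and 1 ∈ P, so 1 ∉ Q ∩ P
1 ∈ (S ∪ ((Q ∩ S) △ R)^c) and 1 ∉ (Q ∩ P), so 1 ∈ (S ∪ ((Q ∩ S) △ R)^c) △ (Q ∩ P)

Yes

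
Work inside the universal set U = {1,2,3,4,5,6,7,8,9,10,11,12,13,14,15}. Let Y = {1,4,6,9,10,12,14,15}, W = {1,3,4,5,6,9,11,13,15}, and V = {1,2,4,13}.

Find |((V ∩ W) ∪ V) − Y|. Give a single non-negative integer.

V ∩ W = {1,4,13}
(V ∩ W) ∪ V = {1,2,4,13}
((V ∩ W) ∪ V) − Y = {2,13}
|((V ∩ W) ∪ V) − Y| = 2

2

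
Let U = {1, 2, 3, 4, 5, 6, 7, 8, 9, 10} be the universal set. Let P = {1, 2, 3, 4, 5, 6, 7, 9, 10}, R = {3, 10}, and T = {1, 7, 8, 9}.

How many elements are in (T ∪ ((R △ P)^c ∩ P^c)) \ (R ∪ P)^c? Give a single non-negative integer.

3

R △ P = {1, 2, 4, 5, 6, 7, 9}
(R △ P)^c = {3, 8, 10}
P^c = {8}
(R △ P)^c ∩ P^c = {8}
T ∪ ((R △ P)^c ∩ P^c) = {1, 7, 8, 9}
R ∪ P = {1, 2, 3, 4, 5, 6, 7, 9, 10}
(R ∪ P)^c = {8}
(T ∪ ((R △ P)^c ∩ P^c)) \ (R ∪ P)^c = {1, 7, 9}
|(T ∪ ((R △ P)^c ∩ P^c)) \ (R ∪ P)^c| = 3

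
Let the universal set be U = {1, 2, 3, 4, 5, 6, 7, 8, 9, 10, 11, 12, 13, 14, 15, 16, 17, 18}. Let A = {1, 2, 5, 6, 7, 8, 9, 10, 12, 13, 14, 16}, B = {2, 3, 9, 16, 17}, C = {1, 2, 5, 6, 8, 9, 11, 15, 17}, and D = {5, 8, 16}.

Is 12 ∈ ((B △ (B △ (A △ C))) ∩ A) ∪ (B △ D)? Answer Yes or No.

Yes

12 ∈ A and 12 ∉ C, so 12 ∈ A △ C
12 ∉ B and 12 ∈ (A △ C), so 12 ∈ B △ (A △ C)
12 ∉ B and 12 ∈ (B △ (A △ C)), so 12 ∈ B △ (B △ (A △ C))
12 ∈ (B △ (B △ (A △ C))) and 12 ∈ A, so 12 ∈ (B △ (B △ (A △ C))) ∩ A
12 ∉ B and 12 ∉ D, so 12 ∉ B △ D
12 ∈ ((B △ (B △ (A △ C))) ∩ A) and 12 ∉ (B △ D), so 12 ∈ ((B △ (B △ (A △ C))) ∩ A) ∪ (B △ D)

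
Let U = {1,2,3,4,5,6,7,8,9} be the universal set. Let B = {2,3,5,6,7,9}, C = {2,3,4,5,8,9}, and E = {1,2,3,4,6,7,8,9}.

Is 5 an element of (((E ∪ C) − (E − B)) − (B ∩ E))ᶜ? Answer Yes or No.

No

5 ∉ E and 5 ∈ C, so 5 ∈ E ∪ C
5 ∉ E and 5 ∈ B, so 5 ∉ E − B
5 ∈ (E ∪ C) and 5 ∉ (E − B), so 5 ∈ (E ∪ C) − (E − B)
5 ∈ B and 5 ∉ E, so 5 ∉ B ∩ E
5 ∈ ((E ∪ C) − (E − B)) and 5 ∉ (B ∩ E), so 5 ∈ ((E ∪ C) − (E − B)) − (B ∩ E)
5 ∉ (((E ∪ C) − (E − B)) − (B ∩ E))ᶜ since 5 ∈ (((E ∪ C) − (E − B)) − (B ∩ E))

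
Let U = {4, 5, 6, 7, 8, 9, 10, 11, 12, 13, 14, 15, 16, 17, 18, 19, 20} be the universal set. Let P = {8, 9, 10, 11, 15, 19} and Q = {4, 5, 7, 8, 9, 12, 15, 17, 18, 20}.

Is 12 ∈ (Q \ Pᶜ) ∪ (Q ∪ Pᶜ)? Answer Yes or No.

12 ∉ P, so 12 ∈ Pᶜ
12 ∈ Q and 12 ∈ Pᶜ, so 12 ∉ Q \ Pᶜ
12 ∉ P, so 12 ∈ Pᶜ
12 ∈ Q and 12 ∈ Pᶜ, so 12 ∈ Q ∪ Pᶜ
12 ∉ (Q \ Pᶜ) and 12 ∈ (Q ∪ Pᶜ), so 12 ∈ (Q \ Pᶜ) ∪ (Q ∪ Pᶜ)

Yes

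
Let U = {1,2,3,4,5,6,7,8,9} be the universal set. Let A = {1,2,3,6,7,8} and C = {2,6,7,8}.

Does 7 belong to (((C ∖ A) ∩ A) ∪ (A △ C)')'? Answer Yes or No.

No

7 ∈ C and 7 ∈ A, so 7 ∉ C ∖ A
7 ∉ (C ∖ A) and 7 ∈ A, so 7 ∉ (C ∖ A) ∩ A
7 ∈ A and 7 ∈ C, so 7 ∉ A △ C
7 ∈ (A △ C)' since 7 ∉ (A △ C)
7 ∉ ((C ∖ A) ∩ A) and 7 ∈ (A △ C)', so 7 ∈ ((C ∖ A) ∩ A) ∪ (A △ C)'
7 ∉ (((C ∖ A) ∩ A) ∪ (A △ C)')' since 7 ∈ (((C ∖ A) ∩ A) ∪ (A △ C)')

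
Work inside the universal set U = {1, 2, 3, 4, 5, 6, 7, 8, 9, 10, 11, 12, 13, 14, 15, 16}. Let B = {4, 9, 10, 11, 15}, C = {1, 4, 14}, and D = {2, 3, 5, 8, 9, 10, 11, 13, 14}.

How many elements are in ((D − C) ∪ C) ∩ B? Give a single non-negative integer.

D − C = {2, 3, 5, 8, 9, 10, 11, 13}
(D − C) ∪ C = {1, 2, 3, 4, 5, 8, 9, 10, 11, 13, 14}
((D − C) ∪ C) ∩ B = {4, 9, 10, 11}
|((D − C) ∪ C) ∩ B| = 4

4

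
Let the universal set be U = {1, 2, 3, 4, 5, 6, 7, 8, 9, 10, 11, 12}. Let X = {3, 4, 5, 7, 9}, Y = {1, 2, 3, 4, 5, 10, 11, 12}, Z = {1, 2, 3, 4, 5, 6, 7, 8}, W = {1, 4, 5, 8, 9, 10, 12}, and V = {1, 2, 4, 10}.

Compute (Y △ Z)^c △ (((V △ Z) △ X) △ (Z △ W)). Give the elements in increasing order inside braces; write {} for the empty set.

Y △ Z = {6, 7, 8, 10, 11, 12}
(Y △ Z)^c = {1, 2, 3, 4, 5, 9}
V △ Z = {3, 5, 6, 7, 8, 10}
(V △ Z) △ X = {4, 6, 8, 9, 10}
Z △ W = {2, 3, 6, 7, 9, 10, 12}
((V △ Z) △ X) △ (Z △ W) = {2, 3, 4, 7, 8, 12}
(Y △ Z)^c △ (((V △ Z) △ X) △ (Z △ W)) = {1, 5, 7, 8, 9, 12}

{1, 5, 7, 8, 9, 12}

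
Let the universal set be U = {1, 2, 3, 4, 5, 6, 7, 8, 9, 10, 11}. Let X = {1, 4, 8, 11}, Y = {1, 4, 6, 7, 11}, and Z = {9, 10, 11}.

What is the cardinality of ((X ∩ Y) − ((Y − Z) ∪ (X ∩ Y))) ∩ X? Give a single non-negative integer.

X ∩ Y = {1, 4, 11}
Y − Z = {1, 4, 6, 7}
(Y − Z) ∪ (X ∩ Y) = {1, 4, 6, 7, 11}
(X ∩ Y) − ((Y − Z) ∪ (X ∩ Y)) = {}
((X ∩ Y) − ((Y − Z) ∪ (X ∩ Y))) ∩ X = {}
|((X ∩ Y) − ((Y − Z) ∪ (X ∩ Y))) ∩ X| = 0

0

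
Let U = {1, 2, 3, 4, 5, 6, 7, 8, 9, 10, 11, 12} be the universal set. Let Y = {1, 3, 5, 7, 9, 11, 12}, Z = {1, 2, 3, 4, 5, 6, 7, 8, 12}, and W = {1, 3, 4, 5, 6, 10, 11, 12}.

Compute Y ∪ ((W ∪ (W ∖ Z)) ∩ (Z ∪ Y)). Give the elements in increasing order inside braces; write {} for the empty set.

W ∖ Z = {10, 11}
W ∪ (W ∖ Z) = {1, 3, 4, 5, 6, 10, 11, 12}
Z ∪ Y = {1, 2, 3, 4, 5, 6, 7, 8, 9, 11, 12}
(W ∪ (W ∖ Z)) ∩ (Z ∪ Y) = {1, 3, 4, 5, 6, 11, 12}
Y ∪ ((W ∪ (W ∖ Z)) ∩ (Z ∪ Y)) = {1, 3, 4, 5, 6, 7, 9, 11, 12}

{1, 3, 4, 5, 6, 7, 9, 11, 12}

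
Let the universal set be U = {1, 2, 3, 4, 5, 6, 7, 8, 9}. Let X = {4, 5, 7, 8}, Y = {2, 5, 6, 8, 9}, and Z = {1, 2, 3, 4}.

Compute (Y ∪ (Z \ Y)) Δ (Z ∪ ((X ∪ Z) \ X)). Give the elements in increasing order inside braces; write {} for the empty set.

Z \ Y = {1, 3, 4}
Y ∪ (Z \ Y) = {1, 2, 3, 4, 5, 6, 8, 9}
X ∪ Z = {1, 2, 3, 4, 5, 7, 8}
(X ∪ Z) \ X = {1, 2, 3}
Z ∪ ((X ∪ Z) \ X) = {1, 2, 3, 4}
(Y ∪ (Z \ Y)) Δ (Z ∪ ((X ∪ Z) \ X)) = {5, 6, 8, 9}

{5, 6, 8, 9}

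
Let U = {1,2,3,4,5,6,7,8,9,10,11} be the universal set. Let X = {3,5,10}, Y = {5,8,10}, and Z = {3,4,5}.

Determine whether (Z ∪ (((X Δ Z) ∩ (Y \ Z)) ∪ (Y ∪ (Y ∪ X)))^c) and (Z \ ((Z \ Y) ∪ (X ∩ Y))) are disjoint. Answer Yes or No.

X Δ Z = {4,10}
Y \ Z = {8,10}
(X Δ Z) ∩ (Y \ Z) = {10}
Y ∪ X = {3,5,8,10}
Y ∪ (Y ∪ X) = {3,5,8,10}
((X Δ Z) ∩ (Y \ Z)) ∪ (Y ∪ (Y ∪ X)) = {3,5,8,10}
(((X Δ Z) ∩ (Y \ Z)) ∪ (Y ∪ (Y ∪ X)))^c = {1,2,4,6,7,9,11}
Z ∪ (((X Δ Z) ∩ (Y \ Z)) ∪ (Y ∪ (Y ∪ X)))^c = {1,2,3,4,5,6,7,9,11}
Z \ Y = {3,4}
X ∩ Y = {5,10}
(Z \ Y) ∪ (X ∩ Y) = {3,4,5,10}
Z \ ((Z \ Y) ∪ (X ∩ Y)) = {}
{1,2,3,4,5,6,7,9,11} and {} share no elements.

Yes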